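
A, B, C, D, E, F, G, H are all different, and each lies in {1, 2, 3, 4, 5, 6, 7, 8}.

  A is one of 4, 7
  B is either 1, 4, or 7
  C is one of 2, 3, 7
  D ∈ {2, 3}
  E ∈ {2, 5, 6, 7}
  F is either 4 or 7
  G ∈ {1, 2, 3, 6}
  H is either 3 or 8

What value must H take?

The 8 variables draw from only 8 values {1, 2, 3, 4, 5, 6, 7, 8}, so each is used; only E can be 5, hence E = 5.
Among the 7 still-open variables, 6 fits only G (and all 7 values in {1, 2, 3, 4, 6, 7, 8} must be used), so G = 6.
The 6 still-open variables together cover exactly {1, 2, 3, 4, 7, 8} — 6 values for 6 variables — and 1 appears only in B's list, so B = 1.
Among the 5 still-open variables, 8 fits only H (and all 5 values in {2, 3, 4, 7, 8} must be used), so H = 8.

8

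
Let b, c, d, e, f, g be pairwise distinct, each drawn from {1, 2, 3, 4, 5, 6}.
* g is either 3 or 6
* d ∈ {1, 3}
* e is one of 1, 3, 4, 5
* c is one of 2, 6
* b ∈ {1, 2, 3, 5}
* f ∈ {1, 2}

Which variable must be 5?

b

The 6 variables draw from only 6 values {1, 2, 3, 4, 5, 6}, so each is used; only e can be 4, hence e = 4.
The 5 still-open variables draw from only 5 values {1, 2, 3, 5, 6}, so each is used; only b can be 5, hence b = 5.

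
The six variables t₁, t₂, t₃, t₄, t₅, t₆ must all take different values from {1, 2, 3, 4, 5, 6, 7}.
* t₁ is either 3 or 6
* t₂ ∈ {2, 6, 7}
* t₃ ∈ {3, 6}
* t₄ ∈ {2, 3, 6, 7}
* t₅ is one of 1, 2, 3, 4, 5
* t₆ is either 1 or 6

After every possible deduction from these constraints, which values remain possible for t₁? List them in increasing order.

3, 6

The 2 variables t₁ and t₃ are confined to {3, 6}, which locks those values in; drop them from t₂, t₄, t₅, t₆.
t₆'s domain is down to {1}, so t₆ = 1. Strike 1 from t₅.
t₂ and t₄ between them cover only {2, 7} — a naked pair. Remove those values from t₅.
No further eliminations apply; t₁ can still be any of 3, 6.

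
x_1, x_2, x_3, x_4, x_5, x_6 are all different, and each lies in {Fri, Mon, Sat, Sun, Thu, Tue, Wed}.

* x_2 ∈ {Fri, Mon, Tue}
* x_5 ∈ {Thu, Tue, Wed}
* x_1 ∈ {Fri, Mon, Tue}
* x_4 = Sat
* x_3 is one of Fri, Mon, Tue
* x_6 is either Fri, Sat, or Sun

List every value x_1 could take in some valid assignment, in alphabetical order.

x_4 has just one choice, so x_4 = Sat. Strike Sat from x_6.
x_1, x_2, x_3 between them cover only {Fri, Mon, Tue} — a naked triple. Remove those values from x_5, x_6.
x_6 has just one choice, so x_6 = Sun.
No further eliminations apply; x_1 can still be any of Fri, Mon, Tue.

Fri, Mon, Tue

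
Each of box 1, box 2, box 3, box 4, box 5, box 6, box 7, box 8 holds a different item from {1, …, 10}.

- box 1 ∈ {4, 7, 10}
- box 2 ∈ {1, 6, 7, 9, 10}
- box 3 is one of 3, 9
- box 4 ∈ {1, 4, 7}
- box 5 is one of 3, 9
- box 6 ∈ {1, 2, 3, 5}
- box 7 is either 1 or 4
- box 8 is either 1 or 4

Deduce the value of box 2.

6

The 2 variables box 3 and box 5 are confined to {3, 9}, which locks those values in; drop them from box 2, box 6.
The 2 variables box 7 and box 8 are confined to {1, 4}, which locks those values in; drop them from box 1, box 2, box 4, box 6.
box 4's domain is down to {7}, so box 4 = 7. So box 1, box 2 can't be 7.
That leaves box 1 = 10. So box 2 can't be 10.
So box 2 = 6.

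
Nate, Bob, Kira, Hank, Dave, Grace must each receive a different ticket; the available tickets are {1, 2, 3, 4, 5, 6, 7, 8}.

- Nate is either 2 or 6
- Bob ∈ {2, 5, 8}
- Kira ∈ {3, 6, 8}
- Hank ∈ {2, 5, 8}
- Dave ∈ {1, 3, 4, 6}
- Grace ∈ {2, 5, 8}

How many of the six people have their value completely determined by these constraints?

The 3 variables Bob, Hank, Grace are confined to {2, 5, 8}, which locks those values in; drop them from Nate, Kira.
Nate's domain is down to {6}, so Nate = 6. Eliminate 6 elsewhere: Kira, Dave.
Kira must be 3 (only option left). Strike 3 from Dave.
Determined: Nate=6, Kira=3. The other people each still have more than one consistent value. That makes 2.

2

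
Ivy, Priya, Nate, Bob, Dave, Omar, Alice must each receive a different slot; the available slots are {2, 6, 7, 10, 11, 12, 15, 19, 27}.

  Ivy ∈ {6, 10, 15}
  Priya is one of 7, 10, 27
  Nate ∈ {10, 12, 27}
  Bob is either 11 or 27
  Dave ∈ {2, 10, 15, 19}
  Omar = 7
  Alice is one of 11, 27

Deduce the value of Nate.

12

Omar must be 7 (only option left). So Priya can't be 7.
The 2 variables Bob and Alice are confined to {11, 27}, which locks those values in; drop them from Priya, Nate.
Priya has just one choice, so Priya = 10. Strike 10 from Ivy, Nate, Dave.
So Nate = 12.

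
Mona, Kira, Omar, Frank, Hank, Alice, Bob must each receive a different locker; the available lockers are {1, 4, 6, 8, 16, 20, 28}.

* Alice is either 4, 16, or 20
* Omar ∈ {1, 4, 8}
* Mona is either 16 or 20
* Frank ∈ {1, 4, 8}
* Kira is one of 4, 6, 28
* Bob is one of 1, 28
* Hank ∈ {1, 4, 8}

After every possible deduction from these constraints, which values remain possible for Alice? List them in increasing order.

The 7 variables together cover exactly {1, 4, 6, 8, 16, 20, 28} — 7 values for 7 variables — and 6 appears only in Kira's list, so Kira = 6.
The 6 still-open variables draw from only 6 values {1, 4, 8, 16, 20, 28}, so each is used; only Bob can be 28, hence Bob = 28.
The 3 variables Omar, Frank, Hank are confined to {1, 4, 8}, which locks those values in; drop them from Alice.
No further eliminations apply; Alice can still be any of 16, 20.

16, 20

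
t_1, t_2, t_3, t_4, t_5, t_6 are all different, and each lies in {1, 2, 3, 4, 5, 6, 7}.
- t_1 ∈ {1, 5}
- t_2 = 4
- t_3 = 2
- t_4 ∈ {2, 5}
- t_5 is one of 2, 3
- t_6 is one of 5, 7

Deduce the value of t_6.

t_2 must be 4 (only option left).
t_3 must be 2 (only option left). Strike 2 from t_4, t_5.
t_4 has just one choice, so t_4 = 5. So t_1, t_6 can't be 5.
So t_6 = 7.

7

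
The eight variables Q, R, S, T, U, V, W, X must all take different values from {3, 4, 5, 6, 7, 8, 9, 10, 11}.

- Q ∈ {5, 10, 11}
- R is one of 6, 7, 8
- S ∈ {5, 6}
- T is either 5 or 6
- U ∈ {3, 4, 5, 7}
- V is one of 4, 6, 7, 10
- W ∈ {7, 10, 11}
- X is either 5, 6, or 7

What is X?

7

Among the 8 variables, 3 fits only U (and all 8 values in {3, 4, 5, 6, 7, 8, 10, 11} must be used), so U = 3.
The 7 still-open variables together cover exactly {4, 5, 6, 7, 8, 10, 11} — 7 values for 7 variables — and 4 appears only in V's list, so V = 4.
Among the 6 still-open variables, 8 fits only R (and all 6 values in {5, 6, 7, 8, 10, 11} must be used), so R = 8.
S and T share exactly the 2 values {5, 6}; by pigeonhole those values go to them, so strike 5, 6 from Q, X.
So X = 7.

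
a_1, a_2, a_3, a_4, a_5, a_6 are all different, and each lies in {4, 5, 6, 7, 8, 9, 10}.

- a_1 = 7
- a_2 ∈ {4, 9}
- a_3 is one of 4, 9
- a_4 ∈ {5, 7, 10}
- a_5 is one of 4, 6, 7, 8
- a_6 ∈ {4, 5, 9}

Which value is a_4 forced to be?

10

a_1 must be 7 (only option left). Strike 7 from a_4, a_5.
a_2 and a_3 share exactly the 2 values {4, 9}; by pigeonhole those values go to them, so strike 4, 9 from a_5, a_6.
a_6's domain is down to {5}, so a_6 = 5. Strike 5 from a_4.
So a_4 = 10.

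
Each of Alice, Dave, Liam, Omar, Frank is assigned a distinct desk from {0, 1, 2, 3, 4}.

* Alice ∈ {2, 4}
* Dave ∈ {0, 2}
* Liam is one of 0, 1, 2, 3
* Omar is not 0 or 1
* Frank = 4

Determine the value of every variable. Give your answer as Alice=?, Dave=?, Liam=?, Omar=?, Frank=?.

Frank has just one choice, so Frank = 4. So Alice, Omar can't be 4.
Alice must be 2 (only option left). Remove 2 from Dave, Liam, Omar.
That leaves Dave = 0. So Liam can't be 0.
That leaves Omar = 3. Eliminate 3 elsewhere: Liam.
Liam has just one choice, so Liam = 1.

Alice=2, Dave=0, Liam=1, Omar=3, Frank=4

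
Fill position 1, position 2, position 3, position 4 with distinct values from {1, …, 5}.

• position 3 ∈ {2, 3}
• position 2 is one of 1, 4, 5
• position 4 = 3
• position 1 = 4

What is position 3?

2

position 1's domain is down to {4}, so position 1 = 4. Strike 4 from position 2.
position 4 must be 3 (only option left). Strike 3 from position 3.
So position 3 = 2.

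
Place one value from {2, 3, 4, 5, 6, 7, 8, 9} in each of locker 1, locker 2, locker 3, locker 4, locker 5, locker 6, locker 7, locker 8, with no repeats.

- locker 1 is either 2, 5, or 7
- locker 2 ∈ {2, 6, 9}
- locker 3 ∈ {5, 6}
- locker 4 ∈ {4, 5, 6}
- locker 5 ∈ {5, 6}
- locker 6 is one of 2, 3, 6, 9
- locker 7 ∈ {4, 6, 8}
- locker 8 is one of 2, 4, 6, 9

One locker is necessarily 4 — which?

locker 4

The 8 variables together cover exactly {2, 3, 4, 5, 6, 7, 8, 9} — 8 values for 8 variables — and 3 appears only in locker 6's list, so locker 6 = 3.
The 7 still-open variables together cover exactly {2, 4, 5, 6, 7, 8, 9} — 7 values for 7 variables — and 7 appears only in locker 1's list, so locker 1 = 7.
The 6 still-open variables together cover exactly {2, 4, 5, 6, 8, 9} — 6 values for 6 variables — and 8 appears only in locker 7's list, so locker 7 = 8.
The 2 variables locker 3 and locker 5 are confined to {5, 6}, which locks those values in; drop them from locker 2, locker 4, locker 8.
So 4 goes to locker 4.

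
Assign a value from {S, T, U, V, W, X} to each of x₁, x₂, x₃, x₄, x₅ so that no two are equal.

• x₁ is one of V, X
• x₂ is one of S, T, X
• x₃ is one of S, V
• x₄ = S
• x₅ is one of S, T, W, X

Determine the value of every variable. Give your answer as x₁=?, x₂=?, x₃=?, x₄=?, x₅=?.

x₁=X, x₂=T, x₃=V, x₄=S, x₅=W

x₄ has just one choice, so x₄ = S. Eliminate S elsewhere: x₂, x₃, x₅.
x₃ has just one choice, so x₃ = V. Strike V from x₁.
x₁ has just one choice, so x₁ = X. So x₂, x₅ can't be X.
x₂ must be T (only option left). Eliminate T elsewhere: x₅.
x₅'s domain is down to {W}, so x₅ = W.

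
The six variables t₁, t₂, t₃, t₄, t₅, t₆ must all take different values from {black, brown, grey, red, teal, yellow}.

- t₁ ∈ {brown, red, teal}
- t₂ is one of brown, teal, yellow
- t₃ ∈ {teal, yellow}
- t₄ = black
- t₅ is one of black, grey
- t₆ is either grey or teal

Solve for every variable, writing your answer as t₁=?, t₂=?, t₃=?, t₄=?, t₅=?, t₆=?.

t₄ has just one choice, so t₄ = black. Remove black from t₅.
That leaves t₅ = grey. Eliminate grey elsewhere: t₆.
t₆ has just one choice, so t₆ = teal. So t₁, t₂, t₃ can't be teal.
t₃ has just one choice, so t₃ = yellow. Strike yellow from t₂.
t₂'s domain is down to {brown}, so t₂ = brown. Strike brown from t₁.
t₁ has just one choice, so t₁ = red.

t₁=red, t₂=brown, t₃=yellow, t₄=black, t₅=grey, t₆=teal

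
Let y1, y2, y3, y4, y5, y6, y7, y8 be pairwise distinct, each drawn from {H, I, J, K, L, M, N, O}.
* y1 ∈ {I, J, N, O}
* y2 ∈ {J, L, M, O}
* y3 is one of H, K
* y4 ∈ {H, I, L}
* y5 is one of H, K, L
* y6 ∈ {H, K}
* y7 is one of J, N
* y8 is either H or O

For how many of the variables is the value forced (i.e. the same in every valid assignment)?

4

The 8 variables draw from only 8 values {H, I, J, K, L, M, N, O}, so each is used; only y2 can be M, hence y2 = M.
y3 and y6 share exactly the 2 values {H, K}; by pigeonhole those values go to them, so strike H, K from y4, y5, y8.
y5 must be L (only option left). So y4 can't be L.
That leaves y8 = O. Remove O from y1.
y4's domain is down to {I}, so y4 = I. Eliminate I elsewhere: y1.
Determined: y2=M, y4=I, y5=L, y8=O. The other variables each still have more than one consistent value. That makes 4.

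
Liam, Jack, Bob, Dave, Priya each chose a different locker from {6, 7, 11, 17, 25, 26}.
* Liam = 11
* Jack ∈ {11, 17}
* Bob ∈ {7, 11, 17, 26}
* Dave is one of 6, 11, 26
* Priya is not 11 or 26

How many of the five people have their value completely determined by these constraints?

Liam's domain is down to {11}, so Liam = 11. Remove 11 from Jack, Bob, Dave.
Jack has just one choice, so Jack = 17. Strike 17 from Bob, Priya.
Determined: Liam=11, Jack=17. The other people each still have more than one consistent value. That makes 2.

2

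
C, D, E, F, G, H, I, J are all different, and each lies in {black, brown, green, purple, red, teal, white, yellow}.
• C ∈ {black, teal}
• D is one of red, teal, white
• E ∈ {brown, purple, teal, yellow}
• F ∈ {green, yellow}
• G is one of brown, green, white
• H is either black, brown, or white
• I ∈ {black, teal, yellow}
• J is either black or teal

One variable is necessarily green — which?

F

The 8 variables together cover exactly {black, brown, green, purple, red, teal, white, yellow} — 8 values for 8 variables — and purple appears only in E's list, so E = purple.
The 7 still-open variables draw from only 7 values {black, brown, green, red, teal, white, yellow}, so each is used; only D can be red, hence D = red.
The 2 variables C and J are confined to {black, teal}, which locks those values in; drop them from H, I.
I must be yellow (only option left). Remove yellow from F.
So green goes to F.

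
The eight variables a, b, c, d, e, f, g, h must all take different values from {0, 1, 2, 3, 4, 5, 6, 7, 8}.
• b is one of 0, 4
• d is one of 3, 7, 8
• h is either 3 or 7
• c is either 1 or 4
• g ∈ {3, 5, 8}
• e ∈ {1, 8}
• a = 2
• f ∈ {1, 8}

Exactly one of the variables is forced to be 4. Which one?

c

a's domain is down to {2}, so a = 2.
Among the 7 still-open variables, 0 fits only b (and all 7 values in {0, 1, 3, 4, 5, 7, 8} must be used), so b = 0.
The 6 still-open variables together cover exactly {1, 3, 4, 5, 7, 8} — 6 values for 6 variables — and 4 appears only in c's list, so c = 4.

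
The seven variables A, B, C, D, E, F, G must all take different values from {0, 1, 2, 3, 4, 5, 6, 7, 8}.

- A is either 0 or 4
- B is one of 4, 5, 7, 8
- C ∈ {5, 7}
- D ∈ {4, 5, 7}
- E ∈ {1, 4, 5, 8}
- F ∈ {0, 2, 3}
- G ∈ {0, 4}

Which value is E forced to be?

The 2 variables A and G are confined to {0, 4}, which locks those values in; drop them from B, D, E, F.
C and D share exactly the 2 values {5, 7}; by pigeonhole those values go to them, so strike 5, 7 from B, E.
B's domain is down to {8}, so B = 8. Strike 8 from E.
So E = 1.

1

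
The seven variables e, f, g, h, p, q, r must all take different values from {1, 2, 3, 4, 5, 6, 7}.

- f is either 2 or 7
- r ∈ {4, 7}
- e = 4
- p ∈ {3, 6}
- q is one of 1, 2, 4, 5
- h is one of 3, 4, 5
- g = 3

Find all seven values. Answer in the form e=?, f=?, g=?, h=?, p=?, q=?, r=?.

e must be 4 (only option left). So h, q, r can't be 4.
That leaves g = 3. So h, p can't be 3.
h's domain is down to {5}, so h = 5. Strike 5 from q.
p's domain is down to {6}, so p = 6.
r's domain is down to {7}, so r = 7. Remove 7 from f.
That leaves f = 2. Eliminate 2 elsewhere: q.
q has just one choice, so q = 1.

e=4, f=2, g=3, h=5, p=6, q=1, r=7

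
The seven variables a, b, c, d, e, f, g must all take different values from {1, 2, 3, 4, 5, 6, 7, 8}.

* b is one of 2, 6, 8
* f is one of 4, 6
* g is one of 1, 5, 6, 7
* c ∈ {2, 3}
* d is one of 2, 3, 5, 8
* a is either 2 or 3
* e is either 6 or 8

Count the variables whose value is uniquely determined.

a and c between them cover only {2, 3} — a naked pair. Remove those values from b, d.
The 2 variables b and e are confined to {6, 8}, which locks those values in; drop them from d, f, g.
d's domain is down to {5}, so d = 5. Eliminate 5 elsewhere: g.
f must be 4 (only option left).
Determined: d=5, f=4. The other variables each still have more than one consistent value. That makes 2.

2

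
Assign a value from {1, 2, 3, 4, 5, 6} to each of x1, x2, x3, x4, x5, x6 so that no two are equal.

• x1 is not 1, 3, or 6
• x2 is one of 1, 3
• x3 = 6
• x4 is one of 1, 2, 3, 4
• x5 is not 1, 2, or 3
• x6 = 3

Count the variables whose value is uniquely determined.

x3's domain is down to {6}, so x3 = 6. Strike 6 from x5.
That leaves x6 = 3. So x2, x4 can't be 3.
x2 must be 1 (only option left). Eliminate 1 elsewhere: x4.
Determined: x2=1, x3=6, x6=3. The other variables each still have more than one consistent value. That makes 3.

3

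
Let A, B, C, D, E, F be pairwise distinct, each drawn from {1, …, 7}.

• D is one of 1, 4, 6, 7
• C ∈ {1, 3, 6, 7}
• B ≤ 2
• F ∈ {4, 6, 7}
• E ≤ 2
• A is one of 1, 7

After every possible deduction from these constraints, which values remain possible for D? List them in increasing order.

4, 6

The 6 variables draw from only 6 values {1, 2, 3, 4, 6, 7}, so each is used; only C can be 3, hence C = 3.
B and E share exactly the 2 values {1, 2}; by pigeonhole those values go to them, so strike 1, 2 from A, D.
That leaves A = 7. So D, F can't be 7.
No further eliminations apply; D can still be any of 4, 6.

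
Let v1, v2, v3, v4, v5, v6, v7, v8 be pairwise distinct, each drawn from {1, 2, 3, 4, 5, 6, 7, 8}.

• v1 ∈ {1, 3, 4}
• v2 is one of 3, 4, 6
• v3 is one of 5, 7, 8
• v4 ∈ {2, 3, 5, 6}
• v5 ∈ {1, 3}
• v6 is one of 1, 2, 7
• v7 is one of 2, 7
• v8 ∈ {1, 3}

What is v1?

4

The 8 variables draw from only 8 values {1, 2, 3, 4, 5, 6, 7, 8}, so each is used; only v3 can be 8, hence v3 = 8.
The 7 still-open variables draw from only 7 values {1, 2, 3, 4, 5, 6, 7}, so each is used; only v4 can be 5, hence v4 = 5.
The 6 still-open variables together cover exactly {1, 2, 3, 4, 6, 7} — 6 values for 6 variables — and 6 appears only in v2's list, so v2 = 6.
The 5 still-open variables together cover exactly {1, 2, 3, 4, 7} — 5 values for 5 variables — and 4 appears only in v1's list, so v1 = 4.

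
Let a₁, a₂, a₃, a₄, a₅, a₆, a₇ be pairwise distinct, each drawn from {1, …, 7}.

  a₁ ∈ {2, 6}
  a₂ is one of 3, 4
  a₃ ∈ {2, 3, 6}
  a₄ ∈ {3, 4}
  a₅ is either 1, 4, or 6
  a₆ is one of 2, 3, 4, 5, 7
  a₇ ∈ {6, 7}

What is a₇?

The 7 variables draw from only 7 values {1, 2, 3, 4, 5, 6, 7}, so each is used; only a₅ can be 1, hence a₅ = 1.
Among the 6 still-open variables, 5 fits only a₆ (and all 6 values in {2, 3, 4, 5, 6, 7} must be used), so a₆ = 5.
The 5 still-open variables together cover exactly {2, 3, 4, 6, 7} — 5 values for 5 variables — and 7 appears only in a₇'s list, so a₇ = 7.

7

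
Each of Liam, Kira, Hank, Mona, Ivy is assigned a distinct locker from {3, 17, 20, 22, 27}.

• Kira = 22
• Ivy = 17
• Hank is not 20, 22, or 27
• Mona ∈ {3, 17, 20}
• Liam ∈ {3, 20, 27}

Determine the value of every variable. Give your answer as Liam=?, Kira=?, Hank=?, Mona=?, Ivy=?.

Liam=27, Kira=22, Hank=3, Mona=20, Ivy=17

Kira must be 22 (only option left).
Ivy's domain is down to {17}, so Ivy = 17. Strike 17 from Hank, Mona.
Hank's domain is down to {3}, so Hank = 3. So Liam, Mona can't be 3.
That leaves Mona = 20. Remove 20 from Liam.
Liam must be 27 (only option left).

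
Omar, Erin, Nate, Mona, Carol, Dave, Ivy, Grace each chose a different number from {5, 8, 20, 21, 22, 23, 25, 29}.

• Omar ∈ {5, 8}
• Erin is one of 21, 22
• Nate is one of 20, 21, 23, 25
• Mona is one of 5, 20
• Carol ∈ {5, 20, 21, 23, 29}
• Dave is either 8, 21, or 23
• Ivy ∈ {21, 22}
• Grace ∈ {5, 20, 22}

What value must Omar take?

The 8 variables draw from only 8 values {5, 8, 20, 21, 22, 23, 25, 29}, so each is used; only Nate can be 25, hence Nate = 25.
The 7 still-open variables draw from only 7 values {5, 8, 20, 21, 22, 23, 29}, so each is used; only Carol can be 29, hence Carol = 29.
The 6 still-open variables together cover exactly {5, 8, 20, 21, 22, 23} — 6 values for 6 variables — and 23 appears only in Dave's list, so Dave = 23.
Among the 5 still-open variables, 8 fits only Omar (and all 5 values in {5, 8, 20, 21, 22} must be used), so Omar = 8.

8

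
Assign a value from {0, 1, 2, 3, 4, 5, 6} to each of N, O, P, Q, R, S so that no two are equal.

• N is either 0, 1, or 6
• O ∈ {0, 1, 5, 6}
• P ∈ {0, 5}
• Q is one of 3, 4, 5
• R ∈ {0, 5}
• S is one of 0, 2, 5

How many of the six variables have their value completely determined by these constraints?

P and R share exactly the 2 values {0, 5}; by pigeonhole those values go to them, so strike 0, 5 from N, O, Q, S.
S must be 2 (only option left).
Determined: S=2. The other variables each still have more than one consistent value. That makes 1.

1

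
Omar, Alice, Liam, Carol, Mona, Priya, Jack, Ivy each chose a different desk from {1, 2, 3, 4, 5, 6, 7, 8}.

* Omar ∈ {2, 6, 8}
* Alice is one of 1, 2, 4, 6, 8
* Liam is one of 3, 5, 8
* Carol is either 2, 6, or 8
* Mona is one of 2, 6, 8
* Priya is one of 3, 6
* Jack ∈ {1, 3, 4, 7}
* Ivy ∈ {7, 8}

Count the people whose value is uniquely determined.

The 8 variables together cover exactly {1, 2, 3, 4, 5, 6, 7, 8} — 8 values for 8 variables — and 5 appears only in Liam's list, so Liam = 5.
Omar, Carol, Mona between them cover only {2, 6, 8} — a naked triple. Remove those values from Alice, Priya, Ivy.
That leaves Priya = 3. Strike 3 from Jack.
That leaves Ivy = 7. Strike 7 from Jack.
Determined: Liam=5, Priya=3, Ivy=7. The other people each still have more than one consistent value. That makes 3.

3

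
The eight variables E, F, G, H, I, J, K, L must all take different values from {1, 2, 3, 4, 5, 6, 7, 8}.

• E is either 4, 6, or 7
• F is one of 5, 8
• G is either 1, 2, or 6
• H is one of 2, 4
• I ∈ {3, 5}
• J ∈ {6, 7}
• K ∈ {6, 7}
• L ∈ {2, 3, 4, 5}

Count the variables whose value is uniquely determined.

The 8 variables together cover exactly {1, 2, 3, 4, 5, 6, 7, 8} — 8 values for 8 variables — and 1 appears only in G's list, so G = 1.
The 7 still-open variables draw from only 7 values {2, 3, 4, 5, 6, 7, 8}, so each is used; only F can be 8, hence F = 8.
The 2 variables J and K are confined to {6, 7}, which locks those values in; drop them from E.
E must be 4 (only option left). So H, L can't be 4.
H has just one choice, so H = 2. So L can't be 2.
Determined: E=4, F=8, G=1, H=2. The other variables each still have more than one consistent value. That makes 4.

4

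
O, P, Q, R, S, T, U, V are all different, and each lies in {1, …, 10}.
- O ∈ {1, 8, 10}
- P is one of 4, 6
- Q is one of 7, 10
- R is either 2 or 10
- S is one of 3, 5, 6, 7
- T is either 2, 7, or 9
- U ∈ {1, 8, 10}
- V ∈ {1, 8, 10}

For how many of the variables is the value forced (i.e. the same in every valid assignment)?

O, U, V between them cover only {1, 8, 10} — a naked triple. Remove those values from Q, R.
Q must be 7 (only option left). So S, T can't be 7.
R's domain is down to {2}, so R = 2. Remove 2 from T.
T's domain is down to {9}, so T = 9.
Determined: Q=7, R=2, T=9. The other variables each still have more than one consistent value. That makes 3.

3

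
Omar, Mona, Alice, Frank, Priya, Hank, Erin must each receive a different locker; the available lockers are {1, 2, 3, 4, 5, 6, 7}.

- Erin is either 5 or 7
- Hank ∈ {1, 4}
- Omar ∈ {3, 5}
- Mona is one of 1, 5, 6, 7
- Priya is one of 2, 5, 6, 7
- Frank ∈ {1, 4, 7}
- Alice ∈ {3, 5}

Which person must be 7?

Among the 7 variables, 2 fits only Priya (and all 7 values in {1, 2, 3, 4, 5, 6, 7} must be used), so Priya = 2.
The 6 still-open variables draw from only 6 values {1, 3, 4, 5, 6, 7}, so each is used; only Mona can be 6, hence Mona = 6.
The 2 variables Omar and Alice are confined to {3, 5}, which locks those values in; drop them from Erin.
So 7 goes to Erin.

Erin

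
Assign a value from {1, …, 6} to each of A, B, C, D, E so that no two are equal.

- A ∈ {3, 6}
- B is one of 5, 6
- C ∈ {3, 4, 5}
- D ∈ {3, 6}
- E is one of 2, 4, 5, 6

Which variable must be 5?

Among the 5 variables, 2 fits only E (and all 5 values in {2, 3, 4, 5, 6} must be used), so E = 2.
Among the 4 still-open variables, 4 fits only C (and all 4 values in {3, 4, 5, 6} must be used), so C = 4.
Among the 3 still-open variables, 5 fits only B (and all 3 values in {3, 5, 6} must be used), so B = 5.

B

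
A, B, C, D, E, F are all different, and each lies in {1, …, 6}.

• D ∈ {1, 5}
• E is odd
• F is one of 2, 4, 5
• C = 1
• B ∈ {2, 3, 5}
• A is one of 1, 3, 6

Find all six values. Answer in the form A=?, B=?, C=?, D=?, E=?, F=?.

A=6, B=2, C=1, D=5, E=3, F=4

C's domain is down to {1}, so C = 1. Remove 1 from A, D, E.
D's domain is down to {5}, so D = 5. So B, E, F can't be 5.
E's domain is down to {3}, so E = 3. Remove 3 from A, B.
A has just one choice, so A = 6.
B has just one choice, so B = 2. Strike 2 from F.
F must be 4 (only option left).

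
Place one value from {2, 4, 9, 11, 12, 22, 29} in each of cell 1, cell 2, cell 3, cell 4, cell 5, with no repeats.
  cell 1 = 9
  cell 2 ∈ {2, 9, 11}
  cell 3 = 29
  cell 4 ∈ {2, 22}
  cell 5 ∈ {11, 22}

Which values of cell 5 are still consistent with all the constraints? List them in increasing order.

11, 22

cell 1 must be 9 (only option left). Strike 9 from cell 2.
cell 3 has just one choice, so cell 3 = 29.
No further eliminations apply; cell 5 can still be any of 11, 22.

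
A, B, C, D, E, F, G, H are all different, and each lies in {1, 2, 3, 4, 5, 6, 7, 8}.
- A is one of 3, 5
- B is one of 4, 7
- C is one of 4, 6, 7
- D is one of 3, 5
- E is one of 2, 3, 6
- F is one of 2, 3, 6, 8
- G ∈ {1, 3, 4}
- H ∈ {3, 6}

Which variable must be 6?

The 8 variables draw from only 8 values {1, 2, 3, 4, 5, 6, 7, 8}, so each is used; only G can be 1, hence G = 1.
Among the 7 still-open variables, 8 fits only F (and all 7 values in {2, 3, 4, 5, 6, 7, 8} must be used), so F = 8.
The 6 still-open variables together cover exactly {2, 3, 4, 5, 6, 7} — 6 values for 6 variables — and 2 appears only in E's list, so E = 2.
A and D share exactly the 2 values {3, 5}; by pigeonhole those values go to them, so strike 3, 5 from H.
So 6 goes to H.

H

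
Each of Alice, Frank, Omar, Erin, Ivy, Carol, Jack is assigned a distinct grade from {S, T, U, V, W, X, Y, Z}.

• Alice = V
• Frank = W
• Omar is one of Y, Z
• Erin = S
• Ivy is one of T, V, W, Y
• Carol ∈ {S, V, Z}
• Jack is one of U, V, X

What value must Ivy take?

T

Alice has just one choice, so Alice = V. Eliminate V elsewhere: Ivy, Carol, Jack.
Frank must be W (only option left). So Ivy can't be W.
Erin's domain is down to {S}, so Erin = S. Strike S from Carol.
Carol's domain is down to {Z}, so Carol = Z. Strike Z from Omar.
Omar's domain is down to {Y}, so Omar = Y. Strike Y from Ivy.
So Ivy = T.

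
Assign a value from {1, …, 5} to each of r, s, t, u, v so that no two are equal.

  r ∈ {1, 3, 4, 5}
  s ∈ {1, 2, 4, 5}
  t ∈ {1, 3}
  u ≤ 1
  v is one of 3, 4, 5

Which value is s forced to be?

u must be 1 (only option left). Eliminate 1 elsewhere: r, s, t.
That leaves t = 3. Strike 3 from r, v.
The 3 still-open variables draw from only 3 values {2, 4, 5}, so each is used; only s can be 2, hence s = 2.

2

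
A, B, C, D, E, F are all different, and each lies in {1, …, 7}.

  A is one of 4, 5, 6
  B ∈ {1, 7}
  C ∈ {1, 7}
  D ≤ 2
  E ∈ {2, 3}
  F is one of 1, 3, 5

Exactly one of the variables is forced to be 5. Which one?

F

B and C between them cover only {1, 7} — a naked pair. Remove those values from D, F.
D must be 2 (only option left). Strike 2 from E.
E's domain is down to {3}, so E = 3. Strike 3 from F.
So 5 goes to F.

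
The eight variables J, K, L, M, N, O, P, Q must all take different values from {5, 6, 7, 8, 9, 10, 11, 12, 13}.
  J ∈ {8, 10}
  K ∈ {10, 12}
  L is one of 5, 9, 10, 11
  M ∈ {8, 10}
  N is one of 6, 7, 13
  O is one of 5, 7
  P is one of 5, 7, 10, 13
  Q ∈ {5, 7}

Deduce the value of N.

6

J and M share exactly the 2 values {8, 10}; by pigeonhole those values go to them, so strike 8, 10 from K, L, P.
K's domain is down to {12}, so K = 12.
O and Q between them cover only {5, 7} — a naked pair. Remove those values from L, N, P.
That leaves P = 13. Strike 13 from N.
So N = 6.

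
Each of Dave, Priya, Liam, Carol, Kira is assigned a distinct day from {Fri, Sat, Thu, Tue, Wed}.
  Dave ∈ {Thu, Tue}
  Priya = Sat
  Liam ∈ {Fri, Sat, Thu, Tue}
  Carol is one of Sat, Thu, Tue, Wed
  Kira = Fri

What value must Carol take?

Wed

Priya must be Sat (only option left). Eliminate Sat elsewhere: Liam, Carol.
That leaves Kira = Fri. Remove Fri from Liam.
The 3 still-open variables draw from only 3 values {Thu, Tue, Wed}, so each is used; only Carol can be Wed, hence Carol = Wed.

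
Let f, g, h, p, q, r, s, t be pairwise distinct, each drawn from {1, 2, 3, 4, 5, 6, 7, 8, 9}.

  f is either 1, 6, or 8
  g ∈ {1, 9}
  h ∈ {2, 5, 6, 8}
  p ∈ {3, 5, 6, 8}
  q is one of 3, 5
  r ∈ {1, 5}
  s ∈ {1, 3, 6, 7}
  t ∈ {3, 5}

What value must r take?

1

The 8 variables together cover exactly {1, 2, 3, 5, 6, 7, 8, 9} — 8 values for 8 variables — and 2 appears only in h's list, so h = 2.
The 7 still-open variables together cover exactly {1, 3, 5, 6, 7, 8, 9} — 7 values for 7 variables — and 7 appears only in s's list, so s = 7.
Among the 6 still-open variables, 9 fits only g (and all 6 values in {1, 3, 5, 6, 8, 9} must be used), so g = 9.
The 2 variables q and t are confined to {3, 5}, which locks those values in; drop them from p, r.
So r = 1.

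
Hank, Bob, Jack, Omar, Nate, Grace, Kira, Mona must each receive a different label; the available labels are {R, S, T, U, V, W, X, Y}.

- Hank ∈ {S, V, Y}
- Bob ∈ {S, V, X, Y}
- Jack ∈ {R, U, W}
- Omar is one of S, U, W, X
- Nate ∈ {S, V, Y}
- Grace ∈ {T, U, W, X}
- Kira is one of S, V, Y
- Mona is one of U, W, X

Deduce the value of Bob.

Among the 8 variables, R fits only Jack (and all 8 values in {R, S, T, U, V, W, X, Y} must be used), so Jack = R.
The 7 still-open variables draw from only 7 values {S, T, U, V, W, X, Y}, so each is used; only Grace can be T, hence Grace = T.
Hank, Nate, Kira share exactly the 3 values {S, V, Y}; by pigeonhole those values go to them, so strike S, V, Y from Bob, Omar.
So Bob = X.

X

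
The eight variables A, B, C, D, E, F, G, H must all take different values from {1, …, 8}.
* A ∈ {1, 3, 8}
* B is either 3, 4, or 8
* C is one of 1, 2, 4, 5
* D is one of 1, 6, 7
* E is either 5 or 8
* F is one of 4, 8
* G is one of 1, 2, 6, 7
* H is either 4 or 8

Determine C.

2

F and H share exactly the 2 values {4, 8}; by pigeonhole those values go to them, so strike 4, 8 from A, B, C, E.
B has just one choice, so B = 3. Remove 3 from A.
E must be 5 (only option left). So C can't be 5.
A has just one choice, so A = 1. Remove 1 from C, D, G.
So C = 2.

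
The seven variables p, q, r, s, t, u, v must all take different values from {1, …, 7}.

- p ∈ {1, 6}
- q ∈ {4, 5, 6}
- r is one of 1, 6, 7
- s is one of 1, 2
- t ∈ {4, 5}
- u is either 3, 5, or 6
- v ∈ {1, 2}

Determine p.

6

The 7 variables draw from only 7 values {1, 2, 3, 4, 5, 6, 7}, so each is used; only u can be 3, hence u = 3.
The 6 still-open variables draw from only 6 values {1, 2, 4, 5, 6, 7}, so each is used; only r can be 7, hence r = 7.
s and v between them cover only {1, 2} — a naked pair. Remove those values from p.
So p = 6.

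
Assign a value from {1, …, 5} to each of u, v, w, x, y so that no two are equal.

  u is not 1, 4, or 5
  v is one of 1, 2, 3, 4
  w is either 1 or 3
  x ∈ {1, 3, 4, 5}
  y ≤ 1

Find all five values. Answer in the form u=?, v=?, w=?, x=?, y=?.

u=2, v=4, w=3, x=5, y=1

y must be 1 (only option left). Remove 1 from v, w, x.
w must be 3 (only option left). Remove 3 from u, v, x.
u has just one choice, so u = 2. Strike 2 from v.
v must be 4 (only option left). So x can't be 4.
That leaves x = 5.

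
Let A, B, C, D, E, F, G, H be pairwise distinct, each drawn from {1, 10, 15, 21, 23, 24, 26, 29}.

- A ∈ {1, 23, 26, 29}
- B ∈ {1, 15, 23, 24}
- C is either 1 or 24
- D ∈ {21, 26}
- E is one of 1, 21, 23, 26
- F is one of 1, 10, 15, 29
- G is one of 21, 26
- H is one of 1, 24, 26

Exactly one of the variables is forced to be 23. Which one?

The 8 variables draw from only 8 values {1, 10, 15, 21, 23, 24, 26, 29}, so each is used; only F can be 10, hence F = 10.
The 7 still-open variables together cover exactly {1, 15, 21, 23, 24, 26, 29} — 7 values for 7 variables — and 15 appears only in B's list, so B = 15.
Among the 6 still-open variables, 29 fits only A (and all 6 values in {1, 21, 23, 24, 26, 29} must be used), so A = 29.
The 5 still-open variables draw from only 5 values {1, 21, 23, 24, 26}, so each is used; only E can be 23, hence E = 23.

E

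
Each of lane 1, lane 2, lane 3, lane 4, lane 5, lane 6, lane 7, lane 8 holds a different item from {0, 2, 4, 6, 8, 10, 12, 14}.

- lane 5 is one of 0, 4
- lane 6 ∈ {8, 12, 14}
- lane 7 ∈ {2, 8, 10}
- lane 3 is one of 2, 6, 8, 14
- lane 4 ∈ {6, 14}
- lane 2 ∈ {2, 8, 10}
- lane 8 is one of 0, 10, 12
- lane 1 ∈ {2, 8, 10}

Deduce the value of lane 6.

Among the 8 variables, 4 fits only lane 5 (and all 8 values in {0, 2, 4, 6, 8, 10, 12, 14} must be used), so lane 5 = 4.
The 7 still-open variables together cover exactly {0, 2, 6, 8, 10, 12, 14} — 7 values for 7 variables — and 0 appears only in lane 8's list, so lane 8 = 0.
The 6 still-open variables draw from only 6 values {2, 6, 8, 10, 12, 14}, so each is used; only lane 6 can be 12, hence lane 6 = 12.

12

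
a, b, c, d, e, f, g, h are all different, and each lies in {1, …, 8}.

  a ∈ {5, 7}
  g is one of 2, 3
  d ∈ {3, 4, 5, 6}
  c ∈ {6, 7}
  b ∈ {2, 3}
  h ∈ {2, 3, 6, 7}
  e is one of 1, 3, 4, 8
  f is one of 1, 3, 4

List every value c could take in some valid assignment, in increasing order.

6, 7

The 8 variables together cover exactly {1, 2, 3, 4, 5, 6, 7, 8} — 8 values for 8 variables — and 8 appears only in e's list, so e = 8.
The 7 still-open variables draw from only 7 values {1, 2, 3, 4, 5, 6, 7}, so each is used; only f can be 1, hence f = 1.
The 6 still-open variables draw from only 6 values {2, 3, 4, 5, 6, 7}, so each is used; only d can be 4, hence d = 4.
Among the 5 still-open variables, 5 fits only a (and all 5 values in {2, 3, 5, 6, 7} must be used), so a = 5.
The 2 variables b and g are confined to {2, 3}, which locks those values in; drop them from h.
No further eliminations apply; c can still be any of 6, 7.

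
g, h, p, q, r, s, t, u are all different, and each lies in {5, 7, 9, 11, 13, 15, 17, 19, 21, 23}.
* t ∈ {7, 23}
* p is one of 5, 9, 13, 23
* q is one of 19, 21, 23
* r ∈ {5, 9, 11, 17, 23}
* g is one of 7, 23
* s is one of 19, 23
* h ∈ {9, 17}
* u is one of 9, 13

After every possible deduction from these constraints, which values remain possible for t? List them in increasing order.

g and t between them cover only {7, 23} — a naked pair. Remove those values from p, q, r, s.
s must be 19 (only option left). Remove 19 from q.
q's domain is down to {21}, so q = 21.
No further eliminations apply; t can still be any of 7, 23.

7, 23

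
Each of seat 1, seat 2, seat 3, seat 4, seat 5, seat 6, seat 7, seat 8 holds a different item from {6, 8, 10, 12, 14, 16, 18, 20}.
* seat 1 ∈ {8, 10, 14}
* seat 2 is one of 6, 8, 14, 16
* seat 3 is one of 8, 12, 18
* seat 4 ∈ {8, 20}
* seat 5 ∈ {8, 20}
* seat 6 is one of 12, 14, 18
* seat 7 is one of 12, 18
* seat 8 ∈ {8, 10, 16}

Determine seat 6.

The 8 variables together cover exactly {6, 8, 10, 12, 14, 16, 18, 20} — 8 values for 8 variables — and 6 appears only in seat 2's list, so seat 2 = 6.
The 7 still-open variables draw from only 7 values {8, 10, 12, 14, 16, 18, 20}, so each is used; only seat 8 can be 16, hence seat 8 = 16.
The 6 still-open variables draw from only 6 values {8, 10, 12, 14, 18, 20}, so each is used; only seat 1 can be 10, hence seat 1 = 10.
The 5 still-open variables draw from only 5 values {8, 12, 14, 18, 20}, so each is used; only seat 6 can be 14, hence seat 6 = 14.

14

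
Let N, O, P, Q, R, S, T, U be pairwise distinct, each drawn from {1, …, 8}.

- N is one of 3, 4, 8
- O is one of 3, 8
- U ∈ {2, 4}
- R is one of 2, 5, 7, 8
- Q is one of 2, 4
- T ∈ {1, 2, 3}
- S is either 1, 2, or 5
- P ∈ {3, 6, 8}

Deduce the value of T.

The 8 variables draw from only 8 values {1, 2, 3, 4, 5, 6, 7, 8}, so each is used; only P can be 6, hence P = 6.
The 7 still-open variables draw from only 7 values {1, 2, 3, 4, 5, 7, 8}, so each is used; only R can be 7, hence R = 7.
The 6 still-open variables draw from only 6 values {1, 2, 3, 4, 5, 8}, so each is used; only S can be 5, hence S = 5.
The 5 still-open variables together cover exactly {1, 2, 3, 4, 8} — 5 values for 5 variables — and 1 appears only in T's list, so T = 1.

1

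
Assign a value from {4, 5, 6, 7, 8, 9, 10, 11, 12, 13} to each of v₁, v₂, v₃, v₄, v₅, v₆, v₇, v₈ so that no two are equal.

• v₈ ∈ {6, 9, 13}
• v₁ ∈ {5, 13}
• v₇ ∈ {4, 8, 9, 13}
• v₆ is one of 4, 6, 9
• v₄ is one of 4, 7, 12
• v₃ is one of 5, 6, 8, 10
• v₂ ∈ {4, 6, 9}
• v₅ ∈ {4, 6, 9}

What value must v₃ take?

10

v₂, v₅, v₆ share exactly the 3 values {4, 6, 9}; by pigeonhole those values go to them, so strike 4, 6, 9 from v₃, v₄, v₇, v₈.
v₈'s domain is down to {13}, so v₈ = 13. Eliminate 13 elsewhere: v₁, v₇.
v₁'s domain is down to {5}, so v₁ = 5. Strike 5 from v₃.
v₇ has just one choice, so v₇ = 8. Strike 8 from v₃.
So v₃ = 10.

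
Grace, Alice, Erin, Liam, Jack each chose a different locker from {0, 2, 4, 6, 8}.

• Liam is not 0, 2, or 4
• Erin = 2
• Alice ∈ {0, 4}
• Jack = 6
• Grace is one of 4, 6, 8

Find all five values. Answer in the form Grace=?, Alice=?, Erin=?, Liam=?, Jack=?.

Erin's domain is down to {2}, so Erin = 2.
Jack has just one choice, so Jack = 6. Strike 6 from Grace, Liam.
Liam has just one choice, so Liam = 8. Strike 8 from Grace.
Grace's domain is down to {4}, so Grace = 4. Eliminate 4 elsewhere: Alice.
Alice must be 0 (only option left).

Grace=4, Alice=0, Erin=2, Liam=8, Jack=6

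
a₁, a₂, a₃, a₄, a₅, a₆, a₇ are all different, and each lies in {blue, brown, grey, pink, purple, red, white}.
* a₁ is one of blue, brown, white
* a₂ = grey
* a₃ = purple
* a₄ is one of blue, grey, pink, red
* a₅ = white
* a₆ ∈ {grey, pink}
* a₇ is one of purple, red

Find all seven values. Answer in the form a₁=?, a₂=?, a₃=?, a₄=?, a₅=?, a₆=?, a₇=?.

a₁=brown, a₂=grey, a₃=purple, a₄=blue, a₅=white, a₆=pink, a₇=red

a₂ must be grey (only option left). Remove grey from a₄, a₆.
That leaves a₃ = purple. Remove purple from a₇.
That leaves a₅ = white. Remove white from a₁.
a₆ has just one choice, so a₆ = pink. Eliminate pink elsewhere: a₄.
a₇'s domain is down to {red}, so a₇ = red. Strike red from a₄.
a₄'s domain is down to {blue}, so a₄ = blue. So a₁ can't be blue.
a₁'s domain is down to {brown}, so a₁ = brown.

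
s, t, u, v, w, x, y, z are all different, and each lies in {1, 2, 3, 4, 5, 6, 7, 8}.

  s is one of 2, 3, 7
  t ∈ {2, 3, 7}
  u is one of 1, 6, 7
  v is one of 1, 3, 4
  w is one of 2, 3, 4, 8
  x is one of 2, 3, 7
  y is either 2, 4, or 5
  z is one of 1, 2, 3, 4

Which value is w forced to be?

8

The 8 variables together cover exactly {1, 2, 3, 4, 5, 6, 7, 8} — 8 values for 8 variables — and 5 appears only in y's list, so y = 5.
The 7 still-open variables together cover exactly {1, 2, 3, 4, 6, 7, 8} — 7 values for 7 variables — and 6 appears only in u's list, so u = 6.
The 6 still-open variables together cover exactly {1, 2, 3, 4, 7, 8} — 6 values for 6 variables — and 8 appears only in w's list, so w = 8.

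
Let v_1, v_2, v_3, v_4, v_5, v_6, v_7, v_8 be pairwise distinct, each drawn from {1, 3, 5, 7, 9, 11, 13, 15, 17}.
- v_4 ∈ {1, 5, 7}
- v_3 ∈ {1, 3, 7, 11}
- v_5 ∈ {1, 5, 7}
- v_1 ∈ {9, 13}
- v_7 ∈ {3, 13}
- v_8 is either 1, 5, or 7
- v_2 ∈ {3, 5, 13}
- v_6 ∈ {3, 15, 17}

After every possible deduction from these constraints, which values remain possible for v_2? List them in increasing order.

v_4, v_5, v_8 share exactly the 3 values {1, 5, 7}; by pigeonhole those values go to them, so strike 1, 5, 7 from v_2, v_3.
v_2 and v_7 between them cover only {3, 13} — a naked pair. Remove those values from v_1, v_3, v_6.
v_1 has just one choice, so v_1 = 9.
v_3 has just one choice, so v_3 = 11.
No further eliminations apply; v_2 can still be any of 3, 13.

3, 13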